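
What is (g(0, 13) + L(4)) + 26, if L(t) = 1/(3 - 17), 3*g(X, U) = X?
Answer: 363/14 ≈ 25.929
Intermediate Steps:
g(X, U) = X/3
L(t) = -1/14 (L(t) = 1/(-14) = -1/14)
(g(0, 13) + L(4)) + 26 = ((⅓)*0 - 1/14) + 26 = (0 - 1/14) + 26 = -1/14 + 26 = 363/14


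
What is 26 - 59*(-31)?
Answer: 1855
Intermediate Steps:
26 - 59*(-31) = 26 + 1829 = 1855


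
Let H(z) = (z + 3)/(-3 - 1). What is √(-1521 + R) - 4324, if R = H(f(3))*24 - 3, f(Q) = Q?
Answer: -4324 + 2*I*√390 ≈ -4324.0 + 39.497*I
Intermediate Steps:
H(z) = -¾ - z/4 (H(z) = (3 + z)/(-4) = (3 + z)*(-¼) = -¾ - z/4)
R = -39 (R = (-¾ - ¼*3)*24 - 3 = (-¾ - ¾)*24 - 3 = -3/2*24 - 3 = -36 - 3 = -39)
√(-1521 + R) - 4324 = √(-1521 - 39) - 4324 = √(-1560) - 4324 = 2*I*√390 - 4324 = -4324 + 2*I*√390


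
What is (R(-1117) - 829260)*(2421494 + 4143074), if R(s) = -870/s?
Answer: -6080644786688400/1117 ≈ -5.4437e+12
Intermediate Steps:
(R(-1117) - 829260)*(2421494 + 4143074) = (-870/(-1117) - 829260)*(2421494 + 4143074) = (-870*(-1/1117) - 829260)*6564568 = (870/1117 - 829260)*6564568 = -926282550/1117*6564568 = -6080644786688400/1117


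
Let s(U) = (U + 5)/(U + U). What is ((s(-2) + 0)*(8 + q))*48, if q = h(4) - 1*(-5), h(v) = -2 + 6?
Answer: -612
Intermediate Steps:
h(v) = 4
s(U) = (5 + U)/(2*U) (s(U) = (5 + U)/((2*U)) = (5 + U)*(1/(2*U)) = (5 + U)/(2*U))
q = 9 (q = 4 - 1*(-5) = 4 + 5 = 9)
((s(-2) + 0)*(8 + q))*48 = (((½)*(5 - 2)/(-2) + 0)*(8 + 9))*48 = (((½)*(-½)*3 + 0)*17)*48 = ((-¾ + 0)*17)*48 = -¾*17*48 = -51/4*48 = -612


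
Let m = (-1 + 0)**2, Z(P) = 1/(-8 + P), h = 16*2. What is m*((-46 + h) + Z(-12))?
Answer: -281/20 ≈ -14.050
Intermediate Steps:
h = 32
m = 1 (m = (-1)**2 = 1)
m*((-46 + h) + Z(-12)) = 1*((-46 + 32) + 1/(-8 - 12)) = 1*(-14 + 1/(-20)) = 1*(-14 - 1/20) = 1*(-281/20) = -281/20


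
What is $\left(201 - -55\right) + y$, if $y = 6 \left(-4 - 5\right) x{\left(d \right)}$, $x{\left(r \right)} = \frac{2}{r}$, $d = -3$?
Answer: $292$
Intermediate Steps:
$y = 36$ ($y = 6 \left(-4 - 5\right) \frac{2}{-3} = 6 \left(-4 - 5\right) 2 \left(- \frac{1}{3}\right) = 6 \left(-9\right) \left(- \frac{2}{3}\right) = \left(-54\right) \left(- \frac{2}{3}\right) = 36$)
$\left(201 - -55\right) + y = \left(201 - -55\right) + 36 = \left(201 + 55\right) + 36 = 256 + 36 = 292$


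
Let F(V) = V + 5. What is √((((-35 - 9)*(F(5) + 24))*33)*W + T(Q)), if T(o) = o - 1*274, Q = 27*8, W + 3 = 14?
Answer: I*√543106 ≈ 736.96*I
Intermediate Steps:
F(V) = 5 + V
W = 11 (W = -3 + 14 = 11)
Q = 216
T(o) = -274 + o (T(o) = o - 274 = -274 + o)
√((((-35 - 9)*(F(5) + 24))*33)*W + T(Q)) = √((((-35 - 9)*((5 + 5) + 24))*33)*11 + (-274 + 216)) = √((-44*(10 + 24)*33)*11 - 58) = √((-44*34*33)*11 - 58) = √(-1496*33*11 - 58) = √(-49368*11 - 58) = √(-543048 - 58) = √(-543106) = I*√543106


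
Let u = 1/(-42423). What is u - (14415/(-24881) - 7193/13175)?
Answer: 87424306621/77690300475 ≈ 1.1253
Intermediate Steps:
u = -1/42423 ≈ -2.3572e-5
u - (14415/(-24881) - 7193/13175) = -1/42423 - (14415/(-24881) - 7193/13175) = -1/42423 - (14415*(-1/24881) - 7193*1/13175) = -1/42423 - (-14415/24881 - 7193/13175) = -1/42423 - 1*(-368886658/327807175) = -1/42423 + 368886658/327807175 = 87424306621/77690300475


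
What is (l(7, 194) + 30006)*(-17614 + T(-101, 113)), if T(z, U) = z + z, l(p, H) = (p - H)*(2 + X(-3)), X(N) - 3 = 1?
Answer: -514597344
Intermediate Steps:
X(N) = 4 (X(N) = 3 + 1 = 4)
l(p, H) = -6*H + 6*p (l(p, H) = (p - H)*(2 + 4) = (p - H)*6 = -6*H + 6*p)
T(z, U) = 2*z
(l(7, 194) + 30006)*(-17614 + T(-101, 113)) = ((-6*194 + 6*7) + 30006)*(-17614 + 2*(-101)) = ((-1164 + 42) + 30006)*(-17614 - 202) = (-1122 + 30006)*(-17816) = 28884*(-17816) = -514597344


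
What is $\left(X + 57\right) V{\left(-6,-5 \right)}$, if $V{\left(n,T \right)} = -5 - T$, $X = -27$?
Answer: $0$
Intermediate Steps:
$\left(X + 57\right) V{\left(-6,-5 \right)} = \left(-27 + 57\right) \left(-5 - -5\right) = 30 \left(-5 + 5\right) = 30 \cdot 0 = 0$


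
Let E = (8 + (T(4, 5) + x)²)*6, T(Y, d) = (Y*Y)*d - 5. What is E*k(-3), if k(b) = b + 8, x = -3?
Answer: 155760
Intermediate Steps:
T(Y, d) = -5 + d*Y² (T(Y, d) = Y²*d - 5 = d*Y² - 5 = -5 + d*Y²)
k(b) = 8 + b
E = 31152 (E = (8 + ((-5 + 5*4²) - 3)²)*6 = (8 + ((-5 + 5*16) - 3)²)*6 = (8 + ((-5 + 80) - 3)²)*6 = (8 + (75 - 3)²)*6 = (8 + 72²)*6 = (8 + 5184)*6 = 5192*6 = 31152)
E*k(-3) = 31152*(8 - 3) = 31152*5 = 155760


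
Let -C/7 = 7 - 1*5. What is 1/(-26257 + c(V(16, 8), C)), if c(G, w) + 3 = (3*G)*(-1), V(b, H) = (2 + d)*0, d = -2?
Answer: -1/26260 ≈ -3.8081e-5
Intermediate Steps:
V(b, H) = 0 (V(b, H) = (2 - 2)*0 = 0*0 = 0)
C = -14 (C = -7*(7 - 1*5) = -7*(7 - 5) = -7*2 = -14)
c(G, w) = -3 - 3*G (c(G, w) = -3 + (3*G)*(-1) = -3 - 3*G)
1/(-26257 + c(V(16, 8), C)) = 1/(-26257 + (-3 - 3*0)) = 1/(-26257 + (-3 + 0)) = 1/(-26257 - 3) = 1/(-26260) = -1/26260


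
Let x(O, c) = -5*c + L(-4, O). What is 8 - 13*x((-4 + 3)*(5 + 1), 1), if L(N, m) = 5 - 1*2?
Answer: 34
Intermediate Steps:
L(N, m) = 3 (L(N, m) = 5 - 2 = 3)
x(O, c) = 3 - 5*c (x(O, c) = -5*c + 3 = 3 - 5*c)
8 - 13*x((-4 + 3)*(5 + 1), 1) = 8 - 13*(3 - 5*1) = 8 - 13*(3 - 5) = 8 - 13*(-2) = 8 + 26 = 34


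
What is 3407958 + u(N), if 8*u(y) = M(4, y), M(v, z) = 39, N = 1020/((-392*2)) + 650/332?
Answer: 27263703/8 ≈ 3.4080e+6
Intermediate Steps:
N = 10685/16268 (N = 1020/(-784) + 650*(1/332) = 1020*(-1/784) + 325/166 = -255/196 + 325/166 = 10685/16268 ≈ 0.65681)
u(y) = 39/8 (u(y) = (⅛)*39 = 39/8)
3407958 + u(N) = 3407958 + 39/8 = 27263703/8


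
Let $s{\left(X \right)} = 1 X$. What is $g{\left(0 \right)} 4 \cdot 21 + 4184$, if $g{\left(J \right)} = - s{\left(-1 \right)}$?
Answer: $4268$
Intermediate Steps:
$s{\left(X \right)} = X$
$g{\left(J \right)} = 1$ ($g{\left(J \right)} = \left(-1\right) \left(-1\right) = 1$)
$g{\left(0 \right)} 4 \cdot 21 + 4184 = 1 \cdot 4 \cdot 21 + 4184 = 4 \cdot 21 + 4184 = 84 + 4184 = 4268$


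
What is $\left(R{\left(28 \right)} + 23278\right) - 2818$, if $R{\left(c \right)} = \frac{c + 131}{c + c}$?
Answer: $\frac{1145919}{56} \approx 20463.0$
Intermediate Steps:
$R{\left(c \right)} = \frac{131 + c}{2 c}$
$\left(R{\left(28 \right)} + 23278\right) - 2818 = \left(\frac{131 + 28}{2 \cdot 28} + 23278\right) - 2818 = \left(\frac{1}{2} \cdot \frac{1}{28} \cdot 159 + 23278\right) - 2818 = \left(\frac{159}{56} + 23278\right) - 2818 = \frac{1303727}{56} - 2818 = \frac{1145919}{56}$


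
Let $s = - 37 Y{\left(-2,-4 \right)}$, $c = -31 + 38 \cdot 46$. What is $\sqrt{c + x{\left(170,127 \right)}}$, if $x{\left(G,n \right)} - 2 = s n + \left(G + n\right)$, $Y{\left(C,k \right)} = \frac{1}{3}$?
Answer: $\frac{\sqrt{4047}}{3} \approx 21.205$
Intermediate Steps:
$Y{\left(C,k \right)} = \frac{1}{3}$
$c = 1717$ ($c = -31 + 1748 = 1717$)
$s = - \frac{37}{3}$ ($s = \left(-37\right) \frac{1}{3} = - \frac{37}{3} \approx -12.333$)
$x{\left(G,n \right)} = 2 + G - \frac{34 n}{3}$ ($x{\left(G,n \right)} = 2 + \left(- \frac{37 n}{3} + \left(G + n\right)\right) = 2 + \left(G - \frac{34 n}{3}\right) = 2 + G - \frac{34 n}{3}$)
$\sqrt{c + x{\left(170,127 \right)}} = \sqrt{1717 + \left(2 + 170 - \frac{4318}{3}\right)} = \sqrt{1717 - \frac{3802}{3}} = \sqrt{\frac{1349}{3}} = \frac{\sqrt{4047}}{3}$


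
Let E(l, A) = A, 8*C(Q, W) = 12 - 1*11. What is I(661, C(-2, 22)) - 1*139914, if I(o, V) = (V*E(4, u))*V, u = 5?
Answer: -8954491/64 ≈ -1.3991e+5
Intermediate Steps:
C(Q, W) = ⅛ (C(Q, W) = (12 - 1*11)/8 = (12 - 11)/8 = (⅛)*1 = ⅛)
I(o, V) = 5*V² (I(o, V) = (V*5)*V = (5*V)*V = 5*V²)
I(661, C(-2, 22)) - 1*139914 = 5*(⅛)² - 1*139914 = 5*(1/64) - 139914 = 5/64 - 139914 = -8954491/64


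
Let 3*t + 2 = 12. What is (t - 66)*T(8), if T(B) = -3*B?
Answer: 1504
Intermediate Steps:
t = 10/3 (t = -⅔ + (⅓)*12 = -⅔ + 4 = 10/3 ≈ 3.3333)
(t - 66)*T(8) = (10/3 - 66)*(-3*8) = -188/3*(-24) = 1504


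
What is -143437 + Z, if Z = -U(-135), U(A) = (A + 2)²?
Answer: -161126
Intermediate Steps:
U(A) = (2 + A)²
Z = -17689 (Z = -(2 - 135)² = -1*(-133)² = -1*17689 = -17689)
-143437 + Z = -143437 - 17689 = -161126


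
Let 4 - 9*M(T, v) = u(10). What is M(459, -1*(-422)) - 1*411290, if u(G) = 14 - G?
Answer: -411290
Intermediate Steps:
M(T, v) = 0 (M(T, v) = 4/9 - (14 - 1*10)/9 = 4/9 - (14 - 10)/9 = 4/9 - ⅑*4 = 4/9 - 4/9 = 0)
M(459, -1*(-422)) - 1*411290 = 0 - 1*411290 = 0 - 411290 = -411290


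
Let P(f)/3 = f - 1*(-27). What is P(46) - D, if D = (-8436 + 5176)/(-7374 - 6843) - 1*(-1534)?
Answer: -18698615/14217 ≈ -1315.2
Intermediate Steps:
P(f) = 81 + 3*f (P(f) = 3*(f - 1*(-27)) = 3*(f + 27) = 3*(27 + f) = 81 + 3*f)
D = 21812138/14217 (D = -3260/(-14217) + 1534 = -3260*(-1/14217) + 1534 = 3260/14217 + 1534 = 21812138/14217 ≈ 1534.2)
P(46) - D = (81 + 3*46) - 1*21812138/14217 = (81 + 138) - 21812138/14217 = 219 - 21812138/14217 = -18698615/14217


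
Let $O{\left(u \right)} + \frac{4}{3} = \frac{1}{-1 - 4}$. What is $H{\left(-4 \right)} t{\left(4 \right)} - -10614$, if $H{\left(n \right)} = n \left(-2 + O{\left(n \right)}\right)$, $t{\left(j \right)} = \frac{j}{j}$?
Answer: $\frac{159422}{15} \approx 10628.0$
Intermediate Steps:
$t{\left(j \right)} = 1$
$O{\left(u \right)} = - \frac{23}{15}$ ($O{\left(u \right)} = - \frac{4}{3} + \frac{1}{-1 - 4} = - \frac{4}{3} + \frac{1}{-5} = - \frac{4}{3} - \frac{1}{5} = - \frac{23}{15}$)
$H{\left(n \right)} = - \frac{53 n}{15}$ ($H{\left(n \right)} = n \left(-2 - \frac{23}{15}\right) = n \left(- \frac{53}{15}\right) = - \frac{53 n}{15}$)
$H{\left(-4 \right)} t{\left(4 \right)} - -10614 = \left(- \frac{53}{15}\right) \left(-4\right) 1 - -10614 = \frac{212}{15} \cdot 1 + 10614 = \frac{212}{15} + 10614 = \frac{159422}{15}$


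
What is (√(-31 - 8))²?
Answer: -39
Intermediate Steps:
(√(-31 - 8))² = (√(-39))² = (I*√39)² = -39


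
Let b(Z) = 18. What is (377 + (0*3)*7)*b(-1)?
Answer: 6786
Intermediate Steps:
(377 + (0*3)*7)*b(-1) = (377 + (0*3)*7)*18 = (377 + 0*7)*18 = (377 + 0)*18 = 377*18 = 6786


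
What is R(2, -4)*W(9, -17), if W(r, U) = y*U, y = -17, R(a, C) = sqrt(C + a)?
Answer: 289*I*sqrt(2) ≈ 408.71*I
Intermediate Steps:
W(r, U) = -17*U
R(2, -4)*W(9, -17) = sqrt(-4 + 2)*(-17*(-17)) = sqrt(-2)*289 = (I*sqrt(2))*289 = 289*I*sqrt(2)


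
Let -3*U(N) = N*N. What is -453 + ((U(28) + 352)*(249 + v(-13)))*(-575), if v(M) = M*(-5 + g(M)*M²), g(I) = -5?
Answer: -1767164959/3 ≈ -5.8905e+8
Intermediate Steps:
v(M) = M*(-5 - 5*M²)
U(N) = -N²/3 (U(N) = -N*N/3 = -N²/3)
-453 + ((U(28) + 352)*(249 + v(-13)))*(-575) = -453 + ((-⅓*28² + 352)*(249 + 5*(-13)*(-1 - 1*(-13)²)))*(-575) = -453 + ((-⅓*784 + 352)*(249 + 5*(-13)*(-1 - 1*169)))*(-575) = -453 + ((-784/3 + 352)*(249 + 5*(-13)*(-1 - 169)))*(-575) = -453 + (272*(249 + 5*(-13)*(-170))/3)*(-575) = -453 + (272*(249 + 11050)/3)*(-575) = -453 + ((272/3)*11299)*(-575) = -453 + (3073328/3)*(-575) = -453 - 1767163600/3 = -1767164959/3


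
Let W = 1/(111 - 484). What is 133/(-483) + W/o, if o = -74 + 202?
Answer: -907205/3294336 ≈ -0.27538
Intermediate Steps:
o = 128
W = -1/373 (W = 1/(-373) = -1/373 ≈ -0.0026810)
133/(-483) + W/o = 133/(-483) - 1/373/128 = 133*(-1/483) - 1/373*1/128 = -19/69 - 1/47744 = -907205/3294336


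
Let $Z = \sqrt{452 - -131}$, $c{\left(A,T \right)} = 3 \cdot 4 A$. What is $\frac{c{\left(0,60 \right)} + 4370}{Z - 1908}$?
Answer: $- \frac{157320}{68677} - \frac{4370 \sqrt{583}}{3639881} \approx -2.3197$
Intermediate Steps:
$c{\left(A,T \right)} = 12 A$
$Z = \sqrt{583}$ ($Z = \sqrt{452 + \left(-2 + 133\right)} = \sqrt{452 + 131} = \sqrt{583} \approx 24.145$)
$\frac{c{\left(0,60 \right)} + 4370}{Z - 1908} = \frac{12 \cdot 0 + 4370}{\sqrt{583} - 1908} = \frac{0 + 4370}{-1908 + \sqrt{583}} = \frac{4370}{-1908 + \sqrt{583}}$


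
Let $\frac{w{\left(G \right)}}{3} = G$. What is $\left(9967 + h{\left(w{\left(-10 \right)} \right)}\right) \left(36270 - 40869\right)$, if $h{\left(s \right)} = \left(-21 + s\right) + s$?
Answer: $-45465714$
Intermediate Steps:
$w{\left(G \right)} = 3 G$
$h{\left(s \right)} = -21 + 2 s$
$\left(9967 + h{\left(w{\left(-10 \right)} \right)}\right) \left(36270 - 40869\right) = \left(9967 + \left(-21 + 2 \cdot 3 \left(-10\right)\right)\right) \left(36270 - 40869\right) = \left(9967 + \left(-21 + 2 \left(-30\right)\right)\right) \left(-4599\right) = \left(9967 - 81\right) \left(-4599\right) = 9886 \left(-4599\right) = -45465714$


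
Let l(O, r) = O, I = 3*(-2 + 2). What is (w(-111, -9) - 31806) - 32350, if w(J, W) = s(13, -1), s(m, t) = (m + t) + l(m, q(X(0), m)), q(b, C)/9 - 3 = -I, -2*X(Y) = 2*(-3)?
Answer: -64131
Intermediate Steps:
X(Y) = 3 (X(Y) = -(-3) = -½*(-6) = 3)
I = 0 (I = 3*0 = 0)
q(b, C) = 27 (q(b, C) = 27 + 9*(-1*0) = 27 + 9*0 = 27 + 0 = 27)
s(m, t) = t + 2*m (s(m, t) = (m + t) + m = t + 2*m)
w(J, W) = 25 (w(J, W) = -1 + 2*13 = -1 + 26 = 25)
(w(-111, -9) - 31806) - 32350 = (25 - 31806) - 32350 = -31781 - 32350 = -64131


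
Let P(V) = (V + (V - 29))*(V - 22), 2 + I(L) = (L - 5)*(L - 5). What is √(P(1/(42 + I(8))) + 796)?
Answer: √3439459/49 ≈ 37.849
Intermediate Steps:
I(L) = -2 + (-5 + L)² (I(L) = -2 + (L - 5)*(L - 5) = -2 + (-5 + L)*(-5 + L) = -2 + (-5 + L)²)
P(V) = (-29 + 2*V)*(-22 + V) (P(V) = (V + (-29 + V))*(-22 + V) = (-29 + 2*V)*(-22 + V))
√(P(1/(42 + I(8))) + 796) = √((638 - 73/(42 + (-2 + (-5 + 8)²)) + 2*(1/(42 + (-2 + (-5 + 8)²)))²) + 796) = √((638 - 73/(42 + (-2 + 3²)) + 2*(1/(42 + (-2 + 3²)))²) + 796) = √((638 - 73/(42 + (-2 + 9)) + 2*(1/(42 + (-2 + 9)))²) + 796) = √((638 - 73/(42 + 7) + 2*(1/(42 + 7))²) + 796) = √((638 - 73/49 + 2*(1/49)²) + 796) = √((638 - 73*1/49 + 2*(1/49)²) + 796) = √((638 - 73/49 + 2*(1/2401)) + 796) = √((638 - 73/49 + 2/2401) + 796) = √(1528263/2401 + 796) = √(3439459/2401) = √3439459/49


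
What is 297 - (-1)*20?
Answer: 317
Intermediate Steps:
297 - (-1)*20 = 297 - 1*(-20) = 297 + 20 = 317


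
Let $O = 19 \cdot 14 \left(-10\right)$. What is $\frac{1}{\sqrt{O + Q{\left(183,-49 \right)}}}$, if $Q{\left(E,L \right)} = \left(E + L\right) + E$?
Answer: $- \frac{i \sqrt{2343}}{2343} \approx - 0.020659 i$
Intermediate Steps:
$Q{\left(E,L \right)} = L + 2 E$
$O = -2660$ ($O = 266 \left(-10\right) = -2660$)
$\frac{1}{\sqrt{O + Q{\left(183,-49 \right)}}} = \frac{1}{\sqrt{-2660 + \left(-49 + 2 \cdot 183\right)}} = \frac{1}{\sqrt{-2660 + \left(-49 + 366\right)}} = \frac{1}{\sqrt{-2660 + 317}} = \frac{1}{\sqrt{-2343}} = \frac{1}{i \sqrt{2343}} = - \frac{i \sqrt{2343}}{2343}$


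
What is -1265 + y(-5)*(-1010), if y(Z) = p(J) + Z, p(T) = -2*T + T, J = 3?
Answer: 6815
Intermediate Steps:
p(T) = -T
y(Z) = -3 + Z (y(Z) = -1*3 + Z = -3 + Z)
-1265 + y(-5)*(-1010) = -1265 + (-3 - 5)*(-1010) = -1265 - 8*(-1010) = -1265 + 8080 = 6815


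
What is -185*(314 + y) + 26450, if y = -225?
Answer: 9985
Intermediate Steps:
-185*(314 + y) + 26450 = -185*(314 - 225) + 26450 = -185*89 + 26450 = -16465 + 26450 = 9985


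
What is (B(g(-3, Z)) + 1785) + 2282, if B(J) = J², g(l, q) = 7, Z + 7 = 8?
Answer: 4116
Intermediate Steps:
Z = 1 (Z = -7 + 8 = 1)
(B(g(-3, Z)) + 1785) + 2282 = (7² + 1785) + 2282 = (49 + 1785) + 2282 = 1834 + 2282 = 4116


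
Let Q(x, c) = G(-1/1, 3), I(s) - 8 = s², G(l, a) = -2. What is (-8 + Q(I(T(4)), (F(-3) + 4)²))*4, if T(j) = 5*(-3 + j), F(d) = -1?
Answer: -40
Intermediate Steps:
T(j) = -15 + 5*j
I(s) = 8 + s²
Q(x, c) = -2
(-8 + Q(I(T(4)), (F(-3) + 4)²))*4 = (-8 - 2)*4 = -10*4 = -40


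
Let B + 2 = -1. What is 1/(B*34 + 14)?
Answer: -1/88 ≈ -0.011364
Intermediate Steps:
B = -3 (B = -2 - 1 = -3)
1/(B*34 + 14) = 1/(-3*34 + 14) = 1/(-102 + 14) = 1/(-88) = -1/88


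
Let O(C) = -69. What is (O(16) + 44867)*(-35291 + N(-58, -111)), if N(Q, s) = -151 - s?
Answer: -1582758138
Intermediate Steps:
(O(16) + 44867)*(-35291 + N(-58, -111)) = (-69 + 44867)*(-35291 + (-151 - 1*(-111))) = 44798*(-35291 + (-151 + 111)) = 44798*(-35291 - 40) = 44798*(-35331) = -1582758138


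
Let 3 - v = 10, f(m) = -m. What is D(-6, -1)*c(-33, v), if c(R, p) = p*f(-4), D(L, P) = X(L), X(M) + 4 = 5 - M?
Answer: -196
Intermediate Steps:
X(M) = 1 - M (X(M) = -4 + (5 - M) = 1 - M)
D(L, P) = 1 - L
v = -7 (v = 3 - 1*10 = 3 - 10 = -7)
c(R, p) = 4*p (c(R, p) = p*(-1*(-4)) = p*4 = 4*p)
D(-6, -1)*c(-33, v) = (1 - 1*(-6))*(4*(-7)) = (1 + 6)*(-28) = 7*(-28) = -196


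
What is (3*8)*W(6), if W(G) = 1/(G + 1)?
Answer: 24/7 ≈ 3.4286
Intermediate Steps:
W(G) = 1/(1 + G)
(3*8)*W(6) = (3*8)/(1 + 6) = 24/7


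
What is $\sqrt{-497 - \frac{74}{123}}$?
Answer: $\frac{i \sqrt{7528215}}{123} \approx 22.307 i$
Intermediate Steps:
$\sqrt{-497 - \frac{74}{123}} = \sqrt{- \frac{61205}{123}} = \frac{i \sqrt{7528215}}{123}$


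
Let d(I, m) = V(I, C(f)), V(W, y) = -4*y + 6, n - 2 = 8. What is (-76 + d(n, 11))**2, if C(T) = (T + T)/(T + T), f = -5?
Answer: 5476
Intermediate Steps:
n = 10 (n = 2 + 8 = 10)
C(T) = 1 (C(T) = (2*T)/((2*T)) = (2*T)*(1/(2*T)) = 1)
V(W, y) = 6 - 4*y
d(I, m) = 2 (d(I, m) = 6 - 4*1 = 6 - 4 = 2)
(-76 + d(n, 11))**2 = (-76 + 2)**2 = (-74)**2 = 5476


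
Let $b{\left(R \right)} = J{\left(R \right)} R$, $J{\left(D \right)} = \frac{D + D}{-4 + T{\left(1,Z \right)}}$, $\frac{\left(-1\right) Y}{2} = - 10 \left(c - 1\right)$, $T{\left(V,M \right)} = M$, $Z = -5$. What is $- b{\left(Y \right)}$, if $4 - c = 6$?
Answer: $800$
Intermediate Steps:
$c = -2$ ($c = 4 - 6 = -2$)
$Y = -60$ ($Y = - 2 \left(- 10 \left(-2 - 1\right)\right) = - 2 \left(\left(-10\right) \left(-3\right)\right) = \left(-2\right) 30 = -60$)
$J{\left(D \right)} = - \frac{2 D}{9}$ ($J{\left(D \right)} = \frac{D + D}{-4 - 5} = \frac{2 D}{-9} = 2 D \left(- \frac{1}{9}\right) = - \frac{2 D}{9}$)
$b{\left(R \right)} = - \frac{2 R^{2}}{9}$ ($b{\left(R \right)} = - \frac{2 R}{9} R = - \frac{2 R^{2}}{9}$)
$- b{\left(Y \right)} = - \frac{\left(-2\right) \left(-60\right)^{2}}{9} = - \frac{\left(-2\right) 3600}{9} = \left(-1\right) \left(-800\right) = 800$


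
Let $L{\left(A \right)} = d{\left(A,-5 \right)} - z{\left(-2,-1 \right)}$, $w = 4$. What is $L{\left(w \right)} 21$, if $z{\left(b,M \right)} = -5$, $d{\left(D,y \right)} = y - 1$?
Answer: $-21$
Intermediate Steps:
$d{\left(D,y \right)} = -1 + y$
$L{\left(A \right)} = -1$ ($L{\left(A \right)} = \left(-1 - 5\right) - -5 = -6 + 5 = -1$)
$L{\left(w \right)} 21 = \left(-1\right) 21 = -21$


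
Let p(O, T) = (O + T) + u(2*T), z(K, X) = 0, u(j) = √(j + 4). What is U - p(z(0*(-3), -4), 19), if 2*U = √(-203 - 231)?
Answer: -19 - √42 + I*√434/2 ≈ -25.481 + 10.416*I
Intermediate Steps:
u(j) = √(4 + j)
p(O, T) = O + T + √(4 + 2*T) (p(O, T) = (O + T) + √(4 + 2*T) = O + T + √(4 + 2*T))
U = I*√434/2 (U = √(-203 - 231)/2 = √(-434)/2 = (I*√434)/2 = I*√434/2 ≈ 10.416*I)
U - p(z(0*(-3), -4), 19) = I*√434/2 - (0 + 19 + √(4 + 2*19)) = I*√434/2 - (0 + 19 + √(4 + 38)) = I*√434/2 - (0 + 19 + √42) = I*√434/2 - (19 + √42) = I*√434/2 + (-19 - √42) = -19 - √42 + I*√434/2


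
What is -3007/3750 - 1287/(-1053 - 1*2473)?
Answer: -1444108/3305625 ≈ -0.43686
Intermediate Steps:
-3007/3750 - 1287/(-1053 - 1*2473) = -3007*1/3750 - 1287/(-1053 - 2473) = -3007/3750 - 1287/(-3526) = -3007/3750 - 1287*(-1/3526) = -3007/3750 + 1287/3526 = -1444108/3305625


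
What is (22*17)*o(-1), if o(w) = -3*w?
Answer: 1122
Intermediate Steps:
(22*17)*o(-1) = (22*17)*(-3*(-1)) = 374*3 = 1122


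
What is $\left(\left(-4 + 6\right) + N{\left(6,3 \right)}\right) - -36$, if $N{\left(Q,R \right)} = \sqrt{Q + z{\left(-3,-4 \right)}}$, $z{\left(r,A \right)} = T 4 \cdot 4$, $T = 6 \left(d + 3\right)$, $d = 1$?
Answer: $38 + \sqrt{390} \approx 57.748$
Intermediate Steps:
$T = 24$ ($T = 6 \left(1 + 3\right) = 6 \cdot 4 = 24$)
$z{\left(r,A \right)} = 384$ ($z{\left(r,A \right)} = 24 \cdot 4 \cdot 4 = 96 \cdot 4 = 384$)
$N{\left(Q,R \right)} = \sqrt{384 + Q}$ ($N{\left(Q,R \right)} = \sqrt{Q + 384} = \sqrt{384 + Q}$)
$\left(\left(-4 + 6\right) + N{\left(6,3 \right)}\right) - -36 = \left(\left(-4 + 6\right) + \sqrt{384 + 6}\right) - -36 = \left(2 + \sqrt{390}\right) + 36 = 38 + \sqrt{390}$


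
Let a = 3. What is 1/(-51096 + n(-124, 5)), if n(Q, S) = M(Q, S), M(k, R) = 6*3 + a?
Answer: -1/51075 ≈ -1.9579e-5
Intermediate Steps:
M(k, R) = 21 (M(k, R) = 6*3 + 3 = 18 + 3 = 21)
n(Q, S) = 21
1/(-51096 + n(-124, 5)) = 1/(-51096 + 21) = 1/(-51075) = -1/51075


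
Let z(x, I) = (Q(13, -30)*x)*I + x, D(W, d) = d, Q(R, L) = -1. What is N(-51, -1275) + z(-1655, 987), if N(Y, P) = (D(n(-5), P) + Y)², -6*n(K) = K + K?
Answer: 3390106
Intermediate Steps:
n(K) = -K/3 (n(K) = -(K + K)/6 = -K/3)
N(Y, P) = (P + Y)²
z(x, I) = x - I*x (z(x, I) = (-x)*I + x = -I*x + x = x - I*x)
N(-51, -1275) + z(-1655, 987) = (-1275 - 51)² - 1655*(1 - 1*987) = (-1326)² - 1655*(1 - 987) = 1758276 - 1655*(-986) = 1758276 + 1631830 = 3390106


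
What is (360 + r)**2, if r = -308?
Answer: 2704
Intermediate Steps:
(360 + r)**2 = (360 - 308)**2 = 52**2 = 2704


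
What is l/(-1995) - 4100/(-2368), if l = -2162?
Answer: 3324779/1181040 ≈ 2.8151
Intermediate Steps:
l/(-1995) - 4100/(-2368) = -2162/(-1995) - 4100/(-2368) = -2162*(-1/1995) - 4100*(-1/2368) = 2162/1995 + 1025/592 = 3324779/1181040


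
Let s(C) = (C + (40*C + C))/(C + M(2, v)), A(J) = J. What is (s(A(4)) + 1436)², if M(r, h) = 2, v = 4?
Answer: 2143296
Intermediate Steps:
s(C) = 42*C/(2 + C) (s(C) = (C + (40*C + C))/(C + 2) = (C + 41*C)/(2 + C) = (42*C)/(2 + C) = 42*C/(2 + C))
(s(A(4)) + 1436)² = (42*4/(2 + 4) + 1436)² = (42*4/6 + 1436)² = (42*4*(⅙) + 1436)² = (28 + 1436)² = 1464² = 2143296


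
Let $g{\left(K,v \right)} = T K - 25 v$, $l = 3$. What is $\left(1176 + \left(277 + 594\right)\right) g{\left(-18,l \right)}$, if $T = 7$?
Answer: $-411447$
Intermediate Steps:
$g{\left(K,v \right)} = - 25 v + 7 K$ ($g{\left(K,v \right)} = 7 K - 25 v = - 25 v + 7 K$)
$\left(1176 + \left(277 + 594\right)\right) g{\left(-18,l \right)} = \left(1176 + \left(277 + 594\right)\right) \left(\left(-25\right) 3 + 7 \left(-18\right)\right) = \left(1176 + 871\right) \left(-75 - 126\right) = 2047 \left(-201\right) = -411447$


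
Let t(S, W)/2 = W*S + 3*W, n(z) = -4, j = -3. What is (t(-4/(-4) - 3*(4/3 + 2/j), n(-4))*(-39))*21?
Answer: 13104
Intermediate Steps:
t(S, W) = 6*W + 2*S*W (t(S, W) = 2*(W*S + 3*W) = 2*(S*W + 3*W) = 2*(3*W + S*W) = 6*W + 2*S*W)
(t(-4/(-4) - 3*(4/3 + 2/j), n(-4))*(-39))*21 = ((2*(-4)*(3 + (-4/(-4) - 3*(4/3 + 2/(-3)))))*(-39))*21 = ((2*(-4)*(3 + (-4*(-¼) - 3*(4*(⅓) + 2*(-⅓)))))*(-39))*21 = ((2*(-4)*(3 + (1 - 3*(4/3 - ⅔))))*(-39))*21 = ((2*(-4)*(3 + (1 - 3*⅔)))*(-39))*21 = ((2*(-4)*(3 + (1 - 2)))*(-39))*21 = ((2*(-4)*(3 - 1))*(-39))*21 = ((2*(-4)*2)*(-39))*21 = -16*(-39)*21 = 624*21 = 13104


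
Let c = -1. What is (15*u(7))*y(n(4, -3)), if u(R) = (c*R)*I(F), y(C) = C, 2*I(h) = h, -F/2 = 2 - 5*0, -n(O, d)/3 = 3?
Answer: -1890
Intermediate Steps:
n(O, d) = -9 (n(O, d) = -3*3 = -9)
F = -4 (F = -2*(2 - 5*0) = -2*(2 + 0) = -2*2 = -4)
I(h) = h/2
u(R) = 2*R (u(R) = (-R)*((½)*(-4)) = -R*(-2) = 2*R)
(15*u(7))*y(n(4, -3)) = (15*(2*7))*(-9) = (15*14)*(-9) = 210*(-9) = -1890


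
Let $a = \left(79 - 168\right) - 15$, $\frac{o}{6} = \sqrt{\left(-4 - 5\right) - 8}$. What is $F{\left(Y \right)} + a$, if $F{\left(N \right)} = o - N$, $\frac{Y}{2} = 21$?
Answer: $-146 + 6 i \sqrt{17} \approx -146.0 + 24.739 i$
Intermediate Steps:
$Y = 42$ ($Y = 2 \cdot 21 = 42$)
$o = 6 i \sqrt{17}$ ($o = 6 \sqrt{\left(-4 - 5\right) - 8} = 6 \sqrt{-9 - 8} = 6 \sqrt{-17} = 6 i \sqrt{17} \approx 24.739 i$)
$F{\left(N \right)} = - N + 6 i \sqrt{17}$ ($F{\left(N \right)} = 6 i \sqrt{17} - N = - N + 6 i \sqrt{17}$)
$a = -104$ ($a = -89 - 15 = -104$)
$F{\left(Y \right)} + a = \left(\left(-1\right) 42 + 6 i \sqrt{17}\right) - 104 = \left(-42 + 6 i \sqrt{17}\right) - 104 = -146 + 6 i \sqrt{17}$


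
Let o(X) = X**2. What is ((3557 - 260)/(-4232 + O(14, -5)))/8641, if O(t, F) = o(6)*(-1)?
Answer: -3297/36879788 ≈ -8.9399e-5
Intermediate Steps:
O(t, F) = -36 (O(t, F) = 6**2*(-1) = 36*(-1) = -36)
((3557 - 260)/(-4232 + O(14, -5)))/8641 = ((3557 - 260)/(-4232 - 36))/8641 = (3297/(-4268))*(1/8641) = (3297*(-1/4268))*(1/8641) = -3297/4268*1/8641 = -3297/36879788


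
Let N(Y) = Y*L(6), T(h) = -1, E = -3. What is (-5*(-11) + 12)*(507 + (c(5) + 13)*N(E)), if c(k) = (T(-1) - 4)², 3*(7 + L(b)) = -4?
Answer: 97619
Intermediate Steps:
L(b) = -25/3 (L(b) = -7 + (⅓)*(-4) = -7 - 4/3 = -25/3)
N(Y) = -25*Y/3 (N(Y) = Y*(-25/3) = -25*Y/3)
c(k) = 25 (c(k) = (-1 - 4)² = (-5)² = 25)
(-5*(-11) + 12)*(507 + (c(5) + 13)*N(E)) = (-5*(-11) + 12)*(507 + (25 + 13)*(-25/3*(-3))) = (55 + 12)*(507 + 38*25) = 67*(507 + 950) = 67*1457 = 97619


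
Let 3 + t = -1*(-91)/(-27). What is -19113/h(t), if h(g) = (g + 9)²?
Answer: -13933377/5041 ≈ -2764.0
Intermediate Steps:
t = -172/27 (t = -3 - 1*(-91)/(-27) = -3 + 91*(-1/27) = -3 - 91/27 = -172/27 ≈ -6.3704)
h(g) = (9 + g)²
-19113/h(t) = -19113/(9 - 172/27)² = -19113/((71/27)²) = -19113/5041/729 = -19113*729/5041 = -13933377/5041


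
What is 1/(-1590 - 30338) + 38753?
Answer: 1237305783/31928 ≈ 38753.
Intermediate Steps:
1/(-1590 - 30338) + 38753 = 1/(-31928) + 38753 = -1/31928 + 38753 = 1237305783/31928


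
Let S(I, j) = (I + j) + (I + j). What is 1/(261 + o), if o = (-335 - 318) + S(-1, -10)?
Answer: -1/414 ≈ -0.0024155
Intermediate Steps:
S(I, j) = 2*I + 2*j
o = -675 (o = (-335 - 318) + (2*(-1) + 2*(-10)) = -653 + (-2 - 20) = -653 - 22 = -675)
1/(261 + o) = 1/(261 - 675) = 1/(-414) = -1/414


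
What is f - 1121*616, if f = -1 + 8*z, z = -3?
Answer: -690561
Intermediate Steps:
f = -25 (f = -1 + 8*(-3) = -1 - 24 = -25)
f - 1121*616 = -25 - 1121*616 = -25 - 690536 = -690561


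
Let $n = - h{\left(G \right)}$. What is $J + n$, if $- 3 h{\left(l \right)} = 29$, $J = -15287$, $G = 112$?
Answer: $- \frac{45832}{3} \approx -15277.0$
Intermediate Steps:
$h{\left(l \right)} = - \frac{29}{3}$ ($h{\left(l \right)} = \left(- \frac{1}{3}\right) 29 = - \frac{29}{3}$)
$n = \frac{29}{3}$ ($n = \left(-1\right) \left(- \frac{29}{3}\right) = \frac{29}{3} \approx 9.6667$)
$J + n = -15287 + \frac{29}{3} = - \frac{45832}{3}$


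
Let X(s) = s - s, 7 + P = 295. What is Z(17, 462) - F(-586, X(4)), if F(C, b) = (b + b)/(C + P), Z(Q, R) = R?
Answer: 462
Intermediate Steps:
P = 288 (P = -7 + 295 = 288)
X(s) = 0
F(C, b) = 2*b/(288 + C) (F(C, b) = (b + b)/(C + 288) = (2*b)/(288 + C) = 2*b/(288 + C))
Z(17, 462) - F(-586, X(4)) = 462 - 2*0/(288 - 586) = 462 - 2*0/(-298) = 462 - 2*0*(-1)/298 = 462 - 1*0 = 462 + 0 = 462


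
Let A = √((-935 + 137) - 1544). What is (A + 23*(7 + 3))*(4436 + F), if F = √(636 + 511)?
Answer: (230 + I*√2342)*(4436 + √1147) ≈ 1.0281e+6 + 2.1632e+5*I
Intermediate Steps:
A = I*√2342 (A = √(-798 - 1544) = √(-2342) = I*√2342 ≈ 48.394*I)
F = √1147 ≈ 33.867
(A + 23*(7 + 3))*(4436 + F) = (I*√2342 + 23*(7 + 3))*(4436 + √1147) = (I*√2342 + 23*10)*(4436 + √1147) = (I*√2342 + 230)*(4436 + √1147) = (230 + I*√2342)*(4436 + √1147)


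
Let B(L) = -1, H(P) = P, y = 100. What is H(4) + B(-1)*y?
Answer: -96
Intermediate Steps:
H(4) + B(-1)*y = 4 - 1*100 = 4 - 100 = -96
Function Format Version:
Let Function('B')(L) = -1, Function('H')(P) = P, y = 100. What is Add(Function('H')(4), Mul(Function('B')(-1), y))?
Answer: -96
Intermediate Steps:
Add(Function('H')(4), Mul(Function('B')(-1), y)) = Add(4, Mul(-1, 100)) = Add(4, -100) = -96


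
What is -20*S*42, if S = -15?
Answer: 12600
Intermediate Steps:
-20*S*42 = -20*(-15)*42 = 300*42 = 12600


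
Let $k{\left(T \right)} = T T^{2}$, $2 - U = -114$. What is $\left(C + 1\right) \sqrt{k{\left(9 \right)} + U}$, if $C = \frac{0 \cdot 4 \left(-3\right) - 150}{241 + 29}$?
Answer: $\frac{52 \sqrt{5}}{9} \approx 12.92$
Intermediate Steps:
$U = 116$ ($U = 2 - -114 = 2 + 114 = 116$)
$k{\left(T \right)} = T^{3}$
$C = - \frac{5}{9}$ ($C = \frac{0 \left(-3\right) - 150}{270} = \left(0 - 150\right) \frac{1}{270} = \left(-150\right) \frac{1}{270} = - \frac{5}{9} \approx -0.55556$)
$\left(C + 1\right) \sqrt{k{\left(9 \right)} + U} = \left(- \frac{5}{9} + 1\right) \sqrt{9^{3} + 116} = \frac{4 \sqrt{729 + 116}}{9} = \frac{4 \sqrt{845}}{9} = \frac{4 \cdot 13 \sqrt{5}}{9} = \frac{52 \sqrt{5}}{9}$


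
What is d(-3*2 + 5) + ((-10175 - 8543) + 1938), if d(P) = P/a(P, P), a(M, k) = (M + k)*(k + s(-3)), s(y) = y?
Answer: -134241/8 ≈ -16780.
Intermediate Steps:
a(M, k) = (-3 + k)*(M + k) (a(M, k) = (M + k)*(k - 3) = (M + k)*(-3 + k) = (-3 + k)*(M + k))
d(P) = P/(-6*P + 2*P**2) (d(P) = P/(P**2 - 3*P - 3*P + P*P) = P/(P**2 - 3*P - 3*P + P**2) = P/(-6*P + 2*P**2))
d(-3*2 + 5) + ((-10175 - 8543) + 1938) = 1/(2*(-3 + (-3*2 + 5))) + ((-10175 - 8543) + 1938) = 1/(2*(-3 + (-6 + 5))) + (-18718 + 1938) = 1/(2*(-3 - 1)) - 16780 = (1/2)/(-4) - 16780 = (1/2)*(-1/4) - 16780 = -1/8 - 16780 = -134241/8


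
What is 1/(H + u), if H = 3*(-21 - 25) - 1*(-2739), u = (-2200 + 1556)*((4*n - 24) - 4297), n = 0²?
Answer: 1/2785325 ≈ 3.5902e-7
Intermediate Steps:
n = 0
u = 2782724 (u = (-2200 + 1556)*((4*0 - 24) - 4297) = -644*((0 - 24) - 4297) = -644*(-24 - 4297) = -644*(-4321) = 2782724)
H = 2601 (H = 3*(-46) + 2739 = -138 + 2739 = 2601)
1/(H + u) = 1/(2601 + 2782724) = 1/2785325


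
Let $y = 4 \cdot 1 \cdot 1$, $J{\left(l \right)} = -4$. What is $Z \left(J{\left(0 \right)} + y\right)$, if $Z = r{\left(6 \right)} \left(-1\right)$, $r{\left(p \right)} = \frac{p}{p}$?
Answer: $0$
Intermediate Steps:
$r{\left(p \right)} = 1$
$Z = -1$ ($Z = 1 \left(-1\right) = -1$)
$y = 4$ ($y = 4 \cdot 1 = 4$)
$Z \left(J{\left(0 \right)} + y\right) = - (-4 + 4) = \left(-1\right) 0 = 0$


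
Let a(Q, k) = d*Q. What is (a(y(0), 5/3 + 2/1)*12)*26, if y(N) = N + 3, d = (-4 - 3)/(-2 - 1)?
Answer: 2184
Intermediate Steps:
d = 7/3 (d = -7/(-3) = -7*(-⅓) = 7/3 ≈ 2.3333)
y(N) = 3 + N
a(Q, k) = 7*Q/3
(a(y(0), 5/3 + 2/1)*12)*26 = ((7*(3 + 0)/3)*12)*26 = (((7/3)*3)*12)*26 = (7*12)*26 = 84*26 = 2184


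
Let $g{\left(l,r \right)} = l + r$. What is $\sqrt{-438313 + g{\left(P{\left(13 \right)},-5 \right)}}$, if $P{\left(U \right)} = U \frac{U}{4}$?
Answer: $\frac{i \sqrt{1753103}}{2} \approx 662.02 i$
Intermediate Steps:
$P{\left(U \right)} = \frac{U^{2}}{4}$ ($P{\left(U \right)} = U U \frac{1}{4} = U \frac{U}{4} = \frac{U^{2}}{4}$)
$\sqrt{-438313 + g{\left(P{\left(13 \right)},-5 \right)}} = \sqrt{-438313 - \left(5 - \frac{13^{2}}{4}\right)} = \sqrt{-438313 + \left(\frac{1}{4} \cdot 169 - 5\right)} = \sqrt{-438313 + \left(\frac{169}{4} - 5\right)} = \sqrt{-438313 + \frac{149}{4}} = \sqrt{- \frac{1753103}{4}} = \frac{i \sqrt{1753103}}{2}$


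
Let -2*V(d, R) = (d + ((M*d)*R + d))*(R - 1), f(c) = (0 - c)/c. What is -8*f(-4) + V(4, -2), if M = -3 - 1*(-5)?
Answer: -4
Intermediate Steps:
f(c) = -1 (f(c) = (-c)/c = -1)
M = 2 (M = -3 + 5 = 2)
V(d, R) = -(-1 + R)*(2*d + 2*R*d)/2 (V(d, R) = -(d + ((2*d)*R + d))*(R - 1)/2 = -(d + (2*R*d + d))*(-1 + R)/2 = -(d + (d + 2*R*d))*(-1 + R)/2 = -(2*d + 2*R*d)*(-1 + R)/2 = -(-1 + R)*(2*d + 2*R*d)/2)
-8*f(-4) + V(4, -2) = -8*(-1) + 4*(1 - 1*(-2)²) = 8 + 4*(1 - 1*4) = 8 + 4*(1 - 4) = 8 + 4*(-3) = 8 - 12 = -4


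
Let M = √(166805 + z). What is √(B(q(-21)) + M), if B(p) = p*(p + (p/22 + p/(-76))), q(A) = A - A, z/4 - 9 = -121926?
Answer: 320863^(¼)*√I ≈ 16.829 + 16.829*I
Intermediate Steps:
z = -487668 (z = 36 + 4*(-121926) = 36 - 487704 = -487668)
q(A) = 0
M = I*√320863 (M = √(166805 - 487668) = √(-320863) = I*√320863 ≈ 566.45*I)
B(p) = 863*p²/836 (B(p) = p*(p + (p*(1/22) + p*(-1/76))) = p*(p + (p/22 - p/76)) = p*(p + 27*p/836) = p*(863*p/836) = 863*p²/836)
√(B(q(-21)) + M) = √((863/836)*0² + I*√320863) = √((863/836)*0 + I*√320863) = √(0 + I*√320863) = √(I*√320863) = 320863^(¼)*√I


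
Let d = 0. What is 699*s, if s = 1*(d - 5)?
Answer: -3495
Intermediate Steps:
s = -5 (s = 1*(0 - 5) = 1*(-5) = -5)
699*s = 699*(-5) = -3495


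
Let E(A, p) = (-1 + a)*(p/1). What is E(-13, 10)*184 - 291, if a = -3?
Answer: -7651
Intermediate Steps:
E(A, p) = -4*p (E(A, p) = (-1 - 3)*(p/1) = -4*p)
E(-13, 10)*184 - 291 = -4*10*184 - 291 = -40*184 - 291 = -7360 - 291 = -7651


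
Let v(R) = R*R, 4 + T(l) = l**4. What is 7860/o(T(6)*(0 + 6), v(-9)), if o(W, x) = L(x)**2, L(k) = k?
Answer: 2620/2187 ≈ 1.1980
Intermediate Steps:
T(l) = -4 + l**4
v(R) = R**2
o(W, x) = x**2
7860/o(T(6)*(0 + 6), v(-9)) = 7860/(((-9)**2)**2) = 7860/(81**2) = 7860/6561 = 7860*(1/6561) = 2620/2187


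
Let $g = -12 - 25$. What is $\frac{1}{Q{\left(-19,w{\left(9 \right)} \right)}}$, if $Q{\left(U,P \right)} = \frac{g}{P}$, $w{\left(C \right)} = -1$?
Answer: $\frac{1}{37} \approx 0.027027$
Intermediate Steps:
$g = -37$ ($g = -12 - 25 = -37$)
$Q{\left(U,P \right)} = - \frac{37}{P}$
$\frac{1}{Q{\left(-19,w{\left(9 \right)} \right)}} = \frac{1}{\left(-37\right) \frac{1}{-1}} = \frac{1}{\left(-37\right) \left(-1\right)} = \frac{1}{37}$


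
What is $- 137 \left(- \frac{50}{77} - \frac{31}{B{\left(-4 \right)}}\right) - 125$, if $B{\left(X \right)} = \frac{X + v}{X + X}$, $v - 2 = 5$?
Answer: $- \frac{2624477}{231} \approx -11361.0$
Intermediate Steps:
$v = 7$ ($v = 2 + 5 = 7$)
$B{\left(X \right)} = \frac{7 + X}{2 X}$ ($B{\left(X \right)} = \frac{X + 7}{X + X} = \frac{7 + X}{2 X}$)
$- 137 \left(- \frac{50}{77} - \frac{31}{B{\left(-4 \right)}}\right) - 125 = - 137 \left(- \frac{50}{77} - \frac{31}{\frac{1}{2} \frac{1}{-4} \left(7 - 4\right)}\right) - 125 = - 137 \left(\left(-50\right) \frac{1}{77} - \frac{31}{\frac{1}{2} \left(- \frac{1}{4}\right) 3}\right) - 125 = - 137 \left(- \frac{50}{77} - \frac{31}{- \frac{3}{8}}\right) - 125 = - 137 \left(- \frac{50}{77} - - \frac{248}{3}\right) - 125 = - 137 \left(- \frac{50}{77} + \frac{248}{3}\right) - 125 = \left(-137\right) \frac{18946}{231} - 125 = - \frac{2595602}{231} - 125 = - \frac{2624477}{231}$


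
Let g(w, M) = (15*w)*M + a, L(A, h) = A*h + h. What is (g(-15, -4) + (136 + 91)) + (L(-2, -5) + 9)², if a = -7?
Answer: 1316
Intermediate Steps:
L(A, h) = h + A*h
g(w, M) = -7 + 15*M*w (g(w, M) = (15*w)*M - 7 = 15*M*w - 7 = -7 + 15*M*w)
(g(-15, -4) + (136 + 91)) + (L(-2, -5) + 9)² = ((-7 + 15*(-4)*(-15)) + (136 + 91)) + (-5*(1 - 2) + 9)² = ((-7 + 900) + 227) + (-5*(-1) + 9)² = (893 + 227) + (5 + 9)² = 1120 + 14² = 1120 + 196 = 1316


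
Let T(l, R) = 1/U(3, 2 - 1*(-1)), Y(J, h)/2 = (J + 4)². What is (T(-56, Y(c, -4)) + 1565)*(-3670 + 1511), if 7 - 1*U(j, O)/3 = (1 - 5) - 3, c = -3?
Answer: -141913229/42 ≈ -3.3789e+6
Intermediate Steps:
U(j, O) = 42 (U(j, O) = 21 - 3*((1 - 5) - 3) = 21 - 3*(-4 - 3) = 21 - 3*(-7) = 21 + 21 = 42)
Y(J, h) = 2*(4 + J)² (Y(J, h) = 2*(J + 4)² = 2*(4 + J)²)
T(l, R) = 1/42
(T(-56, Y(c, -4)) + 1565)*(-3670 + 1511) = (1/42 + 1565)*(-3670 + 1511) = (65731/42)*(-2159) = -141913229/42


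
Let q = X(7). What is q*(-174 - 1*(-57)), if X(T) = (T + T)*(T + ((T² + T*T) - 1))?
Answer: -170352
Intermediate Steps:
X(T) = 2*T*(-1 + T + 2*T²) (X(T) = (2*T)*(T + ((T² + T²) - 1)) = (2*T)*(T + (2*T² - 1)) = (2*T)*(T + (-1 + 2*T²)) = (2*T)*(-1 + T + 2*T²) = 2*T*(-1 + T + 2*T²))
q = 1456 (q = 2*7*(-1 + 7 + 2*7²) = 2*7*(-1 + 7 + 2*49) = 2*7*(-1 + 7 + 98) = 2*7*104 = 1456)
q*(-174 - 1*(-57)) = 1456*(-174 - 1*(-57)) = 1456*(-174 + 57) = 1456*(-117) = -170352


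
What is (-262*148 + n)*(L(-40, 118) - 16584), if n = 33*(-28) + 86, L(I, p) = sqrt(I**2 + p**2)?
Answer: 656958576 - 79228*sqrt(3881) ≈ 6.5202e+8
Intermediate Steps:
n = -838 (n = -924 + 86 = -838)
(-262*148 + n)*(L(-40, 118) - 16584) = (-262*148 - 838)*(sqrt((-40)**2 + 118**2) - 16584) = (-38776 - 838)*(sqrt(1600 + 13924) - 16584) = -39614*(sqrt(15524) - 16584) = -39614*(2*sqrt(3881) - 16584) = -39614*(-16584 + 2*sqrt(3881)) = 656958576 - 79228*sqrt(3881)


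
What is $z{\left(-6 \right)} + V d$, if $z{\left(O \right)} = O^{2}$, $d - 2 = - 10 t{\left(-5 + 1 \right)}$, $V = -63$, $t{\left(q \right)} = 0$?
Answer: $-90$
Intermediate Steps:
$d = 2$ ($d = 2 - 0 = 2 + 0 = 2$)
$z{\left(-6 \right)} + V d = \left(-6\right)^{2} - 126 = 36 - 126 = -90$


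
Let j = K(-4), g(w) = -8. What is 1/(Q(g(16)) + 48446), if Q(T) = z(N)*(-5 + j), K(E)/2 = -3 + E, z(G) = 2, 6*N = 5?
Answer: 1/48408 ≈ 2.0658e-5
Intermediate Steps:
N = 5/6 (N = (1/6)*5 = 5/6 ≈ 0.83333)
K(E) = -6 + 2*E (K(E) = 2*(-3 + E) = -6 + 2*E)
j = -14 (j = -6 + 2*(-4) = -6 - 8 = -14)
Q(T) = -38 (Q(T) = 2*(-5 - 14) = 2*(-19) = -38)
1/(Q(g(16)) + 48446) = 1/(-38 + 48446) = 1/48408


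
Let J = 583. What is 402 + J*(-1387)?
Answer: -808219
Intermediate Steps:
402 + J*(-1387) = 402 + 583*(-1387) = 402 - 808621 = -808219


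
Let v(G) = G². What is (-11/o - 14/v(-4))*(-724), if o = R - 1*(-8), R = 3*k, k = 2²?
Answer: 10317/10 ≈ 1031.7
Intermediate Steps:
k = 4
R = 12 (R = 3*4 = 12)
o = 20 (o = 12 - 1*(-8) = 12 + 8 = 20)
(-11/o - 14/v(-4))*(-724) = (-11/20 - 14/((-4)²))*(-724) = (-11*1/20 - 14/16)*(-724) = (-11/20 - 14*1/16)*(-724) = (-11/20 - 7/8)*(-724) = -57/40*(-724) = 10317/10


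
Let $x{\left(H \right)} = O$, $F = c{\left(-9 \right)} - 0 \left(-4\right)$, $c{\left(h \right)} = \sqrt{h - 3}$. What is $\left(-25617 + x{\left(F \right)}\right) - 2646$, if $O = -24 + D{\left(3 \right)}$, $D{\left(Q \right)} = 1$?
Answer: $-28286$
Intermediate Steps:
$c{\left(h \right)} = \sqrt{-3 + h}$
$O = -23$ ($O = -24 + 1 = -23$)
$F = 2 i \sqrt{3}$ ($F = \sqrt{-3 - 9} - 0 \left(-4\right) = \sqrt{-12} - 0 = 2 i \sqrt{3} + 0 = 2 i \sqrt{3} \approx 3.4641 i$)
$x{\left(H \right)} = -23$
$\left(-25617 + x{\left(F \right)}\right) - 2646 = \left(-25617 - 23\right) - 2646 = -25640 - 2646 = -28286$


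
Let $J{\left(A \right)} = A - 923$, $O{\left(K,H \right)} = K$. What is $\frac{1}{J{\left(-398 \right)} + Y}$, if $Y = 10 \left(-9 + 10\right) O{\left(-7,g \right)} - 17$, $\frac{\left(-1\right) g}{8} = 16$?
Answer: $- \frac{1}{1408} \approx -0.00071023$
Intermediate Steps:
$g = -128$ ($g = \left(-8\right) 16 = -128$)
$J{\left(A \right)} = -923 + A$
$Y = -87$ ($Y = 10 \left(-9 + 10\right) \left(-7\right) - 17 = 10 \cdot 1 \left(-7\right) - 17 = 10 \left(-7\right) - 17 = -70 - 17 = -87$)
$\frac{1}{J{\left(-398 \right)} + Y} = \frac{1}{\left(-923 - 398\right) - 87} = \frac{1}{-1321 - 87} = \frac{1}{-1408} = - \frac{1}{1408}$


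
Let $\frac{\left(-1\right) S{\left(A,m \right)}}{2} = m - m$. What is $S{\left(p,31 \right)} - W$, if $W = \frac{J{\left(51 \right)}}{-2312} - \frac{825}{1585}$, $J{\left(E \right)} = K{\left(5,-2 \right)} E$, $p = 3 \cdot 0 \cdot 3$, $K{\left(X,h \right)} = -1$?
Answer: $\frac{21489}{43112} \approx 0.49845$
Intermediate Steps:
$p = 0$ ($p = 0 \cdot 3 = 0$)
$J{\left(E \right)} = - E$
$W = - \frac{21489}{43112}$ ($W = \frac{\left(-1\right) 51}{-2312} - \frac{825}{1585} = \left(-51\right) \left(- \frac{1}{2312}\right) - \frac{165}{317} = \frac{3}{136} - \frac{165}{317} = - \frac{21489}{43112} \approx -0.49845$)
$S{\left(A,m \right)} = 0$ ($S{\left(A,m \right)} = - 2 \left(m - m\right) = \left(-2\right) 0 = 0$)
$S{\left(p,31 \right)} - W = 0 - - \frac{21489}{43112} = 0 + \frac{21489}{43112} = \frac{21489}{43112}$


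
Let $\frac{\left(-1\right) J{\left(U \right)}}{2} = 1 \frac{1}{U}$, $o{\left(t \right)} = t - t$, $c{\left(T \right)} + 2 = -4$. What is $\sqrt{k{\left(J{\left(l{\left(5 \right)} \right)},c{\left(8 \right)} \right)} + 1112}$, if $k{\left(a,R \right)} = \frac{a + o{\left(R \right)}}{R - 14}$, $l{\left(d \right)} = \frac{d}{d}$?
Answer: $\frac{\sqrt{111210}}{10} \approx 33.348$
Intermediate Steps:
$c{\left(T \right)} = -6$ ($c{\left(T \right)} = -2 - 4 = -6$)
$o{\left(t \right)} = 0$
$l{\left(d \right)} = 1$
$J{\left(U \right)} = - \frac{2}{U}$ ($J{\left(U \right)} = - 2 \cdot 1 \frac{1}{U} = - \frac{2}{U}$)
$k{\left(a,R \right)} = \frac{a}{-14 + R}$ ($k{\left(a,R \right)} = \frac{a + 0}{R - 14} = \frac{a}{-14 + R}$)
$\sqrt{k{\left(J{\left(l{\left(5 \right)} \right)},c{\left(8 \right)} \right)} + 1112} = \sqrt{\frac{\left(-2\right) 1^{-1}}{-14 - 6} + 1112} = \sqrt{\frac{\left(-2\right) 1}{-20} + 1112} = \sqrt{\left(-2\right) \left(- \frac{1}{20}\right) + 1112} = \sqrt{\frac{1}{10} + 1112} = \sqrt{\frac{11121}{10}} = \frac{\sqrt{111210}}{10}$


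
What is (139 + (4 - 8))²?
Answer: 18225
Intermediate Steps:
(139 + (4 - 8))² = (139 - 4)² = 135² = 18225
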